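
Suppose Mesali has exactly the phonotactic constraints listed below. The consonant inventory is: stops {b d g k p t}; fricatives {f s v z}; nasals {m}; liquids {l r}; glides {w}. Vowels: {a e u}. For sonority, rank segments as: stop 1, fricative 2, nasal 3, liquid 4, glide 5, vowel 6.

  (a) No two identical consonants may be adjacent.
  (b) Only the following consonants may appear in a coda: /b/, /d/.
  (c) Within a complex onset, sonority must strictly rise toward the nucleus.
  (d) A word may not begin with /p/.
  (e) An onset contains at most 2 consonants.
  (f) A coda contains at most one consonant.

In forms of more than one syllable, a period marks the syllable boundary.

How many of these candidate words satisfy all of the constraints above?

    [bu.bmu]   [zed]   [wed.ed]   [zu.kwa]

4

[bu.bmu] — σ1 onset /b/, coda /∅/ ok; σ2 onset /bm/ (1→3 rises), coda /∅/ ok → phonotactically legal
[zed] — σ1 onset /z/, coda /d/ ok → phonotactically legal
[wed.ed] — σ1 onset /w/, coda /d/ ok; σ2 onset /∅/, coda /d/ ok → phonotactically legal
[zu.kwa] — σ1 onset /z/, coda /∅/ ok; σ2 onset /kw/ (1→5 rises), coda /∅/ ok → phonotactically legal
Phonotactically legal: [bu.bmu], [zed], [wed.ed], [zu.kwa] → 4.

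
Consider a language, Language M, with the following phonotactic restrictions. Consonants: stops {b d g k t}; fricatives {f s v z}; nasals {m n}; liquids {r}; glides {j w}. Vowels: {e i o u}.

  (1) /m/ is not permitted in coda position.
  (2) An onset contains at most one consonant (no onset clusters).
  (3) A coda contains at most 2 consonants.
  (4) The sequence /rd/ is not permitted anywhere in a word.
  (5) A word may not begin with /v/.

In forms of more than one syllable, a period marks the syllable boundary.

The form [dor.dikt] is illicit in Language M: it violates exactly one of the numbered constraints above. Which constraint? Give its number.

4

[dor.dikt]: contains banned sequence /rd/.
This is a violation of constraint 4: "The sequence /rd/ is not permitted anywhere in a word."
The remaining constraints (1, 2, 3, 5) are satisfied.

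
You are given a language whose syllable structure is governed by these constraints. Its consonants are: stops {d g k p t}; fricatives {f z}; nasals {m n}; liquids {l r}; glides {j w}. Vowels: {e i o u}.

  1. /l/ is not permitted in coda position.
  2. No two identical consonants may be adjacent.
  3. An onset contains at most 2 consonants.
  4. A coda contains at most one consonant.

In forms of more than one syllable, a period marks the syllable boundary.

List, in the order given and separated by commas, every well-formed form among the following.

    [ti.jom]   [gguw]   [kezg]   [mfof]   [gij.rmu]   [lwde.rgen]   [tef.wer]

[ti.jom], [mfof], [gij.rmu], [tef.wer]

[ti.jom] — σ1 onset /t/, coda /∅/ ok; σ2 onset /j/, coda /m/ ok → well-formed
[gguw] — violates constraint 2: adjacent identical consonants /gg/ → ill-formed
[kezg] — violates constraint 4: syllable 1 coda /zg/ has 2 consonants (> 1) → ill-formed
[mfof] — σ1 onset /mf/ (2C), coda /f/ ok → well-formed
[gij.rmu] — σ1 onset /g/, coda /j/ ok; σ2 onset /rm/ (2C), coda /∅/ ok → well-formed
[lwde.rgen] — violates constraint 3: syllable 1 onset /lwd/ has 3 consonants (> 2) → ill-formed
[tef.wer] — σ1 onset /t/, coda /f/ ok; σ2 onset /w/, coda /r/ ok → well-formed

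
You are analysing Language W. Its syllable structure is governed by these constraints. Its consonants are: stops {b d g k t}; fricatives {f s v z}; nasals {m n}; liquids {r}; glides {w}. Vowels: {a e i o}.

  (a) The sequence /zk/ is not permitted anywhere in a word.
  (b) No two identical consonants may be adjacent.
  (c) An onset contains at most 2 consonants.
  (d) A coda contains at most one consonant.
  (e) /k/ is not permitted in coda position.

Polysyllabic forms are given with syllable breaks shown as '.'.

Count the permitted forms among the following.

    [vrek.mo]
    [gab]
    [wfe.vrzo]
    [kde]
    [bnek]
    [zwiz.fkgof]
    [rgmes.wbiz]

2

[vrek.mo] — violates constraint (e): syllable 1 coda contains /k/ → not permitted
[gab] — σ1 onset /g/, coda /b/ ok → permitted
[wfe.vrzo] — violates constraint (c): syllable 2 onset /vrz/ has 3 consonants (> 2) → not permitted
[kde] — σ1 onset /kd/ (2C), coda /∅/ ok → permitted
[bnek] — violates constraint (e): syllable 1 coda contains /k/ → not permitted
[zwiz.fkgof] — violates constraint (c): syllable 2 onset /fkg/ has 3 consonants (> 2) → not permitted
[rgmes.wbiz] — violates constraint (c): syllable 1 onset /rgm/ has 3 consonants (> 2) → not permitted
Permitted: [gab], [kde] → 2.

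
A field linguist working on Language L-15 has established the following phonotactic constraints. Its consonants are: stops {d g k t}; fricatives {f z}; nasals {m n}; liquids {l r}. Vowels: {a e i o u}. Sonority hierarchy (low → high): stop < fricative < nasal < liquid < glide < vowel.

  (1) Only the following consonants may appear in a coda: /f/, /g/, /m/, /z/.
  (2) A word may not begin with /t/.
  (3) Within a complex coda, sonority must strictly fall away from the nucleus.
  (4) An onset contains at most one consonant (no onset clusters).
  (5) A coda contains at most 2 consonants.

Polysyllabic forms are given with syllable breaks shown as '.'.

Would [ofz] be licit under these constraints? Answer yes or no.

[ofz] — violates constraint 3: syllable 1 coda /fz/: /f/ (fricative, 2) → /z/ (fricative, 2) does not fall → illicit

no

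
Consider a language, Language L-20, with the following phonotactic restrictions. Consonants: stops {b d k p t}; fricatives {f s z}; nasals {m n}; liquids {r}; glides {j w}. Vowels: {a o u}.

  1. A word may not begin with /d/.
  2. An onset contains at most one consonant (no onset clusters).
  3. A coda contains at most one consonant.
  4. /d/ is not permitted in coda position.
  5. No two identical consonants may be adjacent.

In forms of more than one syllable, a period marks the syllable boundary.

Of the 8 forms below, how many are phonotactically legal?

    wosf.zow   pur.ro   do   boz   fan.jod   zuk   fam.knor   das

wosf.zow — violates constraint 3: syllable 1 coda /sf/ has 2 consonants (> 1) → phonotactically illegal
pur.ro — violates constraint 5: adjacent identical consonants /rr/ → phonotactically illegal
do — violates constraint 1: word begins with /d/ → phonotactically illegal
boz — σ1 onset /b/, coda /z/ ok → phonotactically legal
fan.jod — violates constraint 4: syllable 2 coda contains /d/ → phonotactically illegal
zuk — σ1 onset /z/, coda /k/ ok → phonotactically legal
fam.knor — violates constraint 2: syllable 2 onset /kn/ has 2 consonants (> 1) → phonotactically illegal
das — violates constraint 1: word begins with /d/ → phonotactically illegal
Phonotactically legal: boz, zuk → 2.

2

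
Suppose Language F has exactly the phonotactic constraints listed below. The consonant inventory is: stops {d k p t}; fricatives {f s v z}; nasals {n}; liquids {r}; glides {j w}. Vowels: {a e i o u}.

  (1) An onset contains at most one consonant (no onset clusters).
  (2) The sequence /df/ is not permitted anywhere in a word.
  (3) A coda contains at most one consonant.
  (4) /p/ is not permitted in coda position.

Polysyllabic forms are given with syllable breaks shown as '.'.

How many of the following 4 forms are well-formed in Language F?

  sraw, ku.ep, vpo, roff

0

sraw — violates constraint 1: syllable 1 onset /sr/ has 2 consonants (> 1) → ill-formed
ku.ep — violates constraint 4: syllable 2 coda contains /p/ → ill-formed
vpo — violates constraint 1: syllable 1 onset /vp/ has 2 consonants (> 1) → ill-formed
roff — violates constraint 3: syllable 1 coda /ff/ has 2 consonants (> 1) → ill-formed
No form is well-formed → 0.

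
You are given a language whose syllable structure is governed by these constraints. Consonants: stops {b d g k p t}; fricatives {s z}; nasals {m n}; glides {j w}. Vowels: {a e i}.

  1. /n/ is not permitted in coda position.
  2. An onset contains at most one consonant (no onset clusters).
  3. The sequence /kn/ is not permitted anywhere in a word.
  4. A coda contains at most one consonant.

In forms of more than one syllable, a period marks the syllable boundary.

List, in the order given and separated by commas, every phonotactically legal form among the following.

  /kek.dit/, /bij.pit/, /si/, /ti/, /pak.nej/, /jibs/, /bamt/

/kek.dit/ — σ1 onset /k/, coda /k/ ok; σ2 onset /d/, coda /t/ ok → phonotactically legal
/bij.pit/ — σ1 onset /b/, coda /j/ ok; σ2 onset /p/, coda /t/ ok → phonotactically legal
/si/ — σ1 onset /s/, coda /∅/ ok → phonotactically legal
/ti/ — σ1 onset /t/, coda /∅/ ok → phonotactically legal
/pak.nej/ — violates constraint 3: contains banned sequence /kn/ → phonotactically illegal
/jibs/ — violates constraint 4: syllable 1 coda /bs/ has 2 consonants (> 1) → phonotactically illegal
/bamt/ — violates constraint 4: syllable 1 coda /mt/ has 2 consonants (> 1) → phonotactically illegal

/kek.dit/, /bij.pit/, /si/, /ti/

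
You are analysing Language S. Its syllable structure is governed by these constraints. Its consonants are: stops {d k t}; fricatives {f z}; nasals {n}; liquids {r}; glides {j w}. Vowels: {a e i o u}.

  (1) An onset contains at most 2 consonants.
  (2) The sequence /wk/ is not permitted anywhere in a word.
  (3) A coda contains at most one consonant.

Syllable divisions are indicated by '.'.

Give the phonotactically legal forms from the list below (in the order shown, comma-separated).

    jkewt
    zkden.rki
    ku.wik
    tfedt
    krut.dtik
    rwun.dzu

ku.wik, krut.dtik, rwun.dzu

jkewt — violates constraint 3: syllable 1 coda /wt/ has 2 consonants (> 1) → phonotactically illegal
zkden.rki — violates constraint 1: syllable 1 onset /zkd/ has 3 consonants (> 2) → phonotactically illegal
ku.wik — σ1 onset /k/, coda /∅/ ok; σ2 onset /w/, coda /k/ ok → phonotactically legal
tfedt — violates constraint 3: syllable 1 coda /dt/ has 2 consonants (> 1) → phonotactically illegal
krut.dtik — σ1 onset /kr/ (2C), coda /t/ ok; σ2 onset /dt/ (2C), coda /k/ ok → phonotactically legal
rwun.dzu — σ1 onset /rw/ (2C), coda /n/ ok; σ2 onset /dz/ (2C), coda /∅/ ok → phonotactically legal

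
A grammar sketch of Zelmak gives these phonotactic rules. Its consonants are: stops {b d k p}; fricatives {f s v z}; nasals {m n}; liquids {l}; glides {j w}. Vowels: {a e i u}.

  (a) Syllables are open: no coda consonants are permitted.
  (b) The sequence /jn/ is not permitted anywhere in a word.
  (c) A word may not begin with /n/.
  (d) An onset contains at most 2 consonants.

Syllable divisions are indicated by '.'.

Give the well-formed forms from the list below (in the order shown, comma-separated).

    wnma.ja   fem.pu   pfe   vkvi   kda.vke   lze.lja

wnma.ja — violates constraint (d): syllable 1 onset /wnm/ has 3 consonants (> 2) → ill-formed
fem.pu — violates constraint (a): syllable 1 coda /m/ has 1 consonant (> 0) → ill-formed
pfe — σ1 onset /pf/ (2C), coda /∅/ ok → well-formed
vkvi — violates constraint (d): syllable 1 onset /vkv/ has 3 consonants (> 2) → ill-formed
kda.vke — σ1 onset /kd/ (2C), coda /∅/ ok; σ2 onset /vk/ (2C), coda /∅/ ok → well-formed
lze.lja — σ1 onset /lz/ (2C), coda /∅/ ok; σ2 onset /lj/ (2C), coda /∅/ ok → well-formed

pfe, kda.vke, lze.lja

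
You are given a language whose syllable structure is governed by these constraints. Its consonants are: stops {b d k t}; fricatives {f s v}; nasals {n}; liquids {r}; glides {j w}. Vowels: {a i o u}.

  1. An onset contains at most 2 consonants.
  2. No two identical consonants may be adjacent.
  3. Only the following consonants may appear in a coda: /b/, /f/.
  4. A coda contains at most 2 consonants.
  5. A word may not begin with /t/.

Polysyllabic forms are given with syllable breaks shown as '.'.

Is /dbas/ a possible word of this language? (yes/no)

no

/dbas/ — violates constraint 3: syllable 1 coda contains /s/, which is not a licensed coda consonant → illicit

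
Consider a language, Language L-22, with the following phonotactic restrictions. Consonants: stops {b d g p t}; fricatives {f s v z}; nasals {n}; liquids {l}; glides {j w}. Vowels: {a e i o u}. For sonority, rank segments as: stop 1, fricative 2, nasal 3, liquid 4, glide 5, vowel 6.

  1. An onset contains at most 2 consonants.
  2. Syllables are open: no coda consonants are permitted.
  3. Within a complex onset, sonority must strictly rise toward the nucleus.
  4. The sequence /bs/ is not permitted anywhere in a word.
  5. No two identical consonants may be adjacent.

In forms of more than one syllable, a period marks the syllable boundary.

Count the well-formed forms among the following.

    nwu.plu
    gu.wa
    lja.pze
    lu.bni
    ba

nwu.plu — σ1 onset /nw/ (3→5 rises), coda /∅/ ok; σ2 onset /pl/ (1→4 rises), coda /∅/ ok → well-formed
gu.wa — σ1 onset /g/, coda /∅/ ok; σ2 onset /w/, coda /∅/ ok → well-formed
lja.pze — σ1 onset /lj/ (4→5 rises), coda /∅/ ok; σ2 onset /pz/ (1→2 rises), coda /∅/ ok → well-formed
lu.bni — σ1 onset /l/, coda /∅/ ok; σ2 onset /bn/ (1→3 rises), coda /∅/ ok → well-formed
ba — σ1 onset /b/, coda /∅/ ok → well-formed
Well-formed: nwu.plu, gu.wa, lja.pze, lu.bni, ba → 5.

5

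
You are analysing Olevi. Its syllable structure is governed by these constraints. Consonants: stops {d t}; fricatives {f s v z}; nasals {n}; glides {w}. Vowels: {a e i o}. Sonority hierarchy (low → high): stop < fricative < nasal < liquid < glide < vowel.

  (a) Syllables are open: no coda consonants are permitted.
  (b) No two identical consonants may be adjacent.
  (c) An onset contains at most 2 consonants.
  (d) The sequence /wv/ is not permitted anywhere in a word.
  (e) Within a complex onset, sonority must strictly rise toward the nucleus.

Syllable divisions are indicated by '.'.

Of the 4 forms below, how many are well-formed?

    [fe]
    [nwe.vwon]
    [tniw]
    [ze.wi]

[fe] — σ1 onset /f/, coda /∅/ ok → well-formed
[nwe.vwon] — violates constraint (a): syllable 2 coda /n/ has 1 consonant (> 0) → ill-formed
[tniw] — violates constraint (a): syllable 1 coda /w/ has 1 consonant (> 0) → ill-formed
[ze.wi] — σ1 onset /z/, coda /∅/ ok; σ2 onset /w/, coda /∅/ ok → well-formed
Well-formed: [fe], [ze.wi] → 2.

2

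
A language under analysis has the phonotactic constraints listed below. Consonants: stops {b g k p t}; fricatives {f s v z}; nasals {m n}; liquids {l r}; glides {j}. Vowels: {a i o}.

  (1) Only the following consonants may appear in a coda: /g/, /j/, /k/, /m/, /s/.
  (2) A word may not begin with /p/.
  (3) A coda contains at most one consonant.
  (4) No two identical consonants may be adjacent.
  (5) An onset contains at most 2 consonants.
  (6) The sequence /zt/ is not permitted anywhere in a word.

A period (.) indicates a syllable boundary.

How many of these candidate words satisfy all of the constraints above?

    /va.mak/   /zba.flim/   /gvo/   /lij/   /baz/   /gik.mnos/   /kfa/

/va.mak/ — σ1 onset /v/, coda /∅/ ok; σ2 onset /m/, coda /k/ ok → licit
/zba.flim/ — σ1 onset /zb/ (2C), coda /∅/ ok; σ2 onset /fl/ (2C), coda /m/ ok → licit
/gvo/ — σ1 onset /gv/ (2C), coda /∅/ ok → licit
/lij/ — σ1 onset /l/, coda /j/ ok → licit
/baz/ — violates constraint 1: syllable 1 coda contains /z/, which is not a licensed coda consonant → illicit
/gik.mnos/ — σ1 onset /g/, coda /k/ ok; σ2 onset /mn/ (2C), coda /s/ ok → licit
/kfa/ — σ1 onset /kf/ (2C), coda /∅/ ok → licit
Licit: /va.mak/, /zba.flim/, /gvo/, /lij/, /gik.mnos/, /kfa/ → 6.

6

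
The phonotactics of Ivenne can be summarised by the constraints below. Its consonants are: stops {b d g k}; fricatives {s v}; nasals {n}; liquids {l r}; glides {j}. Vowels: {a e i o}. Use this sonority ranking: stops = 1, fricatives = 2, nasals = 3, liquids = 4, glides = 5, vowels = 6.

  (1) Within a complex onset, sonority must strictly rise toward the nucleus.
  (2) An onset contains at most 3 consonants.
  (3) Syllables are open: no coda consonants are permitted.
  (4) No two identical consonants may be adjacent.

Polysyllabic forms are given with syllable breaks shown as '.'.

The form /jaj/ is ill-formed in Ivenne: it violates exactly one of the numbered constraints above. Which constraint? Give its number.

3

/jaj/: syllable 1 coda /j/ has 1 consonant (> 0).
This is a violation of constraint 3: "Syllables are open: no coda consonants are permitted."
The remaining constraints (1, 2, 4) are satisfied.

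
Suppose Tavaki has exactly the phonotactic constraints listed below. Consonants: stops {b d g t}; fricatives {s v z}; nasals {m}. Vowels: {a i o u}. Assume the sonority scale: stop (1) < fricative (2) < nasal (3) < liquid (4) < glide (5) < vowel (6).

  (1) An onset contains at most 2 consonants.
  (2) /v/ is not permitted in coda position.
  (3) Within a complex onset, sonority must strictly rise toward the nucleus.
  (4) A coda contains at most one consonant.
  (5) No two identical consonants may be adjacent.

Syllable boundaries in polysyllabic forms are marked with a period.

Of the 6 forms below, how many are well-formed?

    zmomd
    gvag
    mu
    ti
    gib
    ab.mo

5

zmomd — violates constraint 4: syllable 1 coda /md/ has 2 consonants (> 1) → ill-formed
gvag — σ1 onset /gv/ (1→2 rises), coda /g/ ok → well-formed
mu — σ1 onset /m/, coda /∅/ ok → well-formed
ti — σ1 onset /t/, coda /∅/ ok → well-formed
gib — σ1 onset /g/, coda /b/ ok → well-formed
ab.mo — σ1 onset /∅/, coda /b/ ok; σ2 onset /m/, coda /∅/ ok → well-formed
Well-formed: gvag, mu, ti, gib, ab.mo → 5.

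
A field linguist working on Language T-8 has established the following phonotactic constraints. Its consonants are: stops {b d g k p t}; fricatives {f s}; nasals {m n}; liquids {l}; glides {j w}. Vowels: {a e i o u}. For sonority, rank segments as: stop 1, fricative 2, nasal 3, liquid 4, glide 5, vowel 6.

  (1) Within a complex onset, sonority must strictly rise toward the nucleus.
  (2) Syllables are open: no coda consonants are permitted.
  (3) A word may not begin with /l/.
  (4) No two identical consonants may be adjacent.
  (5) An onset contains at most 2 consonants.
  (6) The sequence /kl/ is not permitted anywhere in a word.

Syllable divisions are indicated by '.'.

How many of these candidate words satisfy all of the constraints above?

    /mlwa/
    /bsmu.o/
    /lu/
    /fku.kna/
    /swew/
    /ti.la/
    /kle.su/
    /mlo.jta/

/mlwa/ — violates constraint 5: syllable 1 onset /mlw/ has 3 consonants (> 2) → not permitted
/bsmu.o/ — violates constraint 5: syllable 1 onset /bsm/ has 3 consonants (> 2) → not permitted
/lu/ — violates constraint 3: word begins with /l/ → not permitted
/fku.kna/ — violates constraint 1: syllable 1 onset /fk/: /f/ (fricative, 2) → /k/ (stop, 1) does not rise → not permitted
/swew/ — violates constraint 2: syllable 1 coda /w/ has 1 consonant (> 0) → not permitted
/ti.la/ — σ1 onset /t/, coda /∅/ ok; σ2 onset /l/, coda /∅/ ok → permitted
/kle.su/ — violates constraint 6: contains banned sequence /kl/ → not permitted
/mlo.jta/ — violates constraint 1: syllable 2 onset /jt/: /j/ (glide, 5) → /t/ (stop, 1) does not rise → not permitted
Permitted: /ti.la/ → 1.

1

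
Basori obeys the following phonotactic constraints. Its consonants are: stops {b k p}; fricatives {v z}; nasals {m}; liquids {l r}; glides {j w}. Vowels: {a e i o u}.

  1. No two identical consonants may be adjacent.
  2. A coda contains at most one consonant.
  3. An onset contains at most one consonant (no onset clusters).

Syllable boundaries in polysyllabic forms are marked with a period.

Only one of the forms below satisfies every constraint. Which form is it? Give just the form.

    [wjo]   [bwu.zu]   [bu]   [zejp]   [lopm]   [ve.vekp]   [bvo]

[wjo] — violates constraint 3: syllable 1 onset /wj/ has 2 consonants (> 1) → not permitted
[bwu.zu] — violates constraint 3: syllable 1 onset /bw/ has 2 consonants (> 1) → not permitted
[bu] — σ1 onset /b/, coda /∅/ ok → permitted
[zejp] — violates constraint 2: syllable 1 coda /jp/ has 2 consonants (> 1) → not permitted
[lopm] — violates constraint 2: syllable 1 coda /pm/ has 2 consonants (> 1) → not permitted
[ve.vekp] — violates constraint 2: syllable 2 coda /kp/ has 2 consonants (> 1) → not permitted
[bvo] — violates constraint 3: syllable 1 onset /bv/ has 2 consonants (> 1) → not permitted

[bu]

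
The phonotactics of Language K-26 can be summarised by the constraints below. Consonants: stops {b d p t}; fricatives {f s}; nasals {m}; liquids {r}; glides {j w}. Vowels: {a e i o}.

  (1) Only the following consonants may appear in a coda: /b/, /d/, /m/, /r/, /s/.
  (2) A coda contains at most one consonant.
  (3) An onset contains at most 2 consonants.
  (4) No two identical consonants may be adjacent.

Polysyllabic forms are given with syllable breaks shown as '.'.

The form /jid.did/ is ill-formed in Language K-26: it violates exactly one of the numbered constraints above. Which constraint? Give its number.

/jid.did/: adjacent identical consonants /dd/.
This is a violation of constraint 4: "No two identical consonants may be adjacent."
The remaining constraints (1, 2, 3) are satisfied.

4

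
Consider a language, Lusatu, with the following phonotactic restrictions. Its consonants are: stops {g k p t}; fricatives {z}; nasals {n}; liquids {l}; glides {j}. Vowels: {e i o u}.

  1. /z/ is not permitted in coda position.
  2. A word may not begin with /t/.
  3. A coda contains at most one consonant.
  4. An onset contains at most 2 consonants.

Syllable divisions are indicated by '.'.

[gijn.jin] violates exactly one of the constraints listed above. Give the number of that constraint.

3

[gijn.jin]: syllable 1 coda /jn/ has 2 consonants (> 1).
This is a violation of constraint 3: "A coda contains at most one consonant."
The remaining constraints (1, 2, 4) are satisfied.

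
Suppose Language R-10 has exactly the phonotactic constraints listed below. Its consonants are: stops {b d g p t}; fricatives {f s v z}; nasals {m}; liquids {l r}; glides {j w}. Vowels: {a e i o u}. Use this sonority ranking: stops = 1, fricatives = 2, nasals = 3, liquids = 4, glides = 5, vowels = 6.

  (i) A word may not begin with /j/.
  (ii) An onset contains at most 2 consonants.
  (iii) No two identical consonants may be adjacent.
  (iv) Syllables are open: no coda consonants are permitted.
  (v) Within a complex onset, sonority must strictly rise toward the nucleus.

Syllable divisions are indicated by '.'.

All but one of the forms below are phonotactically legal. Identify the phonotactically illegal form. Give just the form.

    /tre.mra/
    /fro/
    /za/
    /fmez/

/fmez/

/tre.mra/ — σ1 onset /tr/ (1→4 rises), coda /∅/ ok; σ2 onset /mr/ (3→4 rises), coda /∅/ ok → phonotactically legal
/fro/ — σ1 onset /fr/ (2→4 rises), coda /∅/ ok → phonotactically legal
/za/ — σ1 onset /z/, coda /∅/ ok → phonotactically legal
/fmez/ — violates constraint (iv): syllable 1 coda /z/ has 1 consonant (> 0) → phonotactically illegal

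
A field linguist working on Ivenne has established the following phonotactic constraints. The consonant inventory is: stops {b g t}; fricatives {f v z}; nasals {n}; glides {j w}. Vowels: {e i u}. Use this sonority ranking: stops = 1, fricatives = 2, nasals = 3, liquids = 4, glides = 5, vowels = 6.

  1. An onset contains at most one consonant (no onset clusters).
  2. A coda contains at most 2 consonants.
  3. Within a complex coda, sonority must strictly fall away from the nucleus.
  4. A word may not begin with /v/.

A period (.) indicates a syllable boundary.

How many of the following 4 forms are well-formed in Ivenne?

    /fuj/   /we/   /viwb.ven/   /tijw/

/fuj/ — σ1 onset /f/, coda /j/ ok → well-formed
/we/ — σ1 onset /w/, coda /∅/ ok → well-formed
/viwb.ven/ — violates constraint 4: word begins with /v/ → ill-formed
/tijw/ — violates constraint 3: syllable 1 coda /jw/: /j/ (glide, 5) → /w/ (glide, 5) does not fall → ill-formed
Well-formed: /fuj/, /we/ → 2.

2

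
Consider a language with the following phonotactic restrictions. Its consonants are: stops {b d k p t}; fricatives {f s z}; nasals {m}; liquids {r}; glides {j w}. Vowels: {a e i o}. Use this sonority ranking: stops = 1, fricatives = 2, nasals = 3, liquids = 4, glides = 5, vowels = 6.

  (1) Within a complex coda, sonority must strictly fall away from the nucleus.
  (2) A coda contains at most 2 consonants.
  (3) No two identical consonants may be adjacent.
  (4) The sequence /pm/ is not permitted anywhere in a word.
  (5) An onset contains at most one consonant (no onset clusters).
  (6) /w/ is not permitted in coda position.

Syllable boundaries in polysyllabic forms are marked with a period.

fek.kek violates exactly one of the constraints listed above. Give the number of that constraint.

fek.kek: adjacent identical consonants /kk/.
This is a violation of constraint 3: "No two identical consonants may be adjacent."
The remaining constraints (1, 2, 4, 5, 6) are satisfied.

3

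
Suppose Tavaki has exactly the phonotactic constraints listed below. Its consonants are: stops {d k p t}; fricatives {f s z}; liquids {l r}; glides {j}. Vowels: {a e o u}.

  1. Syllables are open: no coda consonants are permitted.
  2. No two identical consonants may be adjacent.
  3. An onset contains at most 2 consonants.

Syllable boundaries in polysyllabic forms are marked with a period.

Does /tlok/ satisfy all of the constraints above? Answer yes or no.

/tlok/ — violates constraint 1: syllable 1 coda /k/ has 1 consonant (> 0) → phonotactically illegal

no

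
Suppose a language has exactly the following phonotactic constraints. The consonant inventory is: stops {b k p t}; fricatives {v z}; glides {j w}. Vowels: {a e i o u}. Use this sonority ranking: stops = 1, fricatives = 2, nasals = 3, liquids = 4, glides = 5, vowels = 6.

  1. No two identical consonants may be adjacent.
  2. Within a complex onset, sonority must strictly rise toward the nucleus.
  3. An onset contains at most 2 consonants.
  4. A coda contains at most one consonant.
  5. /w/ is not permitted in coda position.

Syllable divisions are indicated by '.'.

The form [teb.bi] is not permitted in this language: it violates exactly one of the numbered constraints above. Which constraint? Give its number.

[teb.bi]: adjacent identical consonants /bb/.
This is a violation of constraint 1: "No two identical consonants may be adjacent."
The remaining constraints (2, 3, 4, 5) are satisfied.

1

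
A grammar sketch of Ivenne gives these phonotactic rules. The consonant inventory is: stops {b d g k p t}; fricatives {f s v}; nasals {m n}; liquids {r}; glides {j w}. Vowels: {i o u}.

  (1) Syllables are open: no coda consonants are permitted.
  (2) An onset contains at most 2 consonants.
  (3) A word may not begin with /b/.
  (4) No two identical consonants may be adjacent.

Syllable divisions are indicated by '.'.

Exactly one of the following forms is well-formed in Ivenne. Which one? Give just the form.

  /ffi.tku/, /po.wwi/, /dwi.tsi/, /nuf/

/ffi.tku/ — violates constraint 4: adjacent identical consonants /ff/ → ill-formed
/po.wwi/ — violates constraint 4: adjacent identical consonants /ww/ → ill-formed
/dwi.tsi/ — σ1 onset /dw/ (2C), coda /∅/ ok; σ2 onset /ts/ (2C), coda /∅/ ok → well-formed
/nuf/ — violates constraint 1: syllable 1 coda /f/ has 1 consonant (> 0) → ill-formed

/dwi.tsi/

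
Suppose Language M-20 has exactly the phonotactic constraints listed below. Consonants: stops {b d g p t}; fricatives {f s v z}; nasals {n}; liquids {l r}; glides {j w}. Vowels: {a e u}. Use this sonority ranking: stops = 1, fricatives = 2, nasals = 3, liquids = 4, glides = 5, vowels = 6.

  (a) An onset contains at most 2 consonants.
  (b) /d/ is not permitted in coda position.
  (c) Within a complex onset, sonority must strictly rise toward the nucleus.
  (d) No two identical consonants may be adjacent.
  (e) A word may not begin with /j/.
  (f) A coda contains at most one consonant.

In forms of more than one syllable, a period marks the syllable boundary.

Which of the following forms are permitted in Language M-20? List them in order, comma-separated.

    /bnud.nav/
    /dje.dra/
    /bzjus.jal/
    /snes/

/dje.dra/, /snes/

/bnud.nav/ — violates constraint (b): syllable 1 coda contains /d/ → not permitted
/dje.dra/ — σ1 onset /dj/ (1→5 rises), coda /∅/ ok; σ2 onset /dr/ (1→4 rises), coda /∅/ ok → permitted
/bzjus.jal/ — violates constraint (a): syllable 1 onset /bzj/ has 3 consonants (> 2) → not permitted
/snes/ — σ1 onset /sn/ (2→3 rises), coda /s/ ok → permitted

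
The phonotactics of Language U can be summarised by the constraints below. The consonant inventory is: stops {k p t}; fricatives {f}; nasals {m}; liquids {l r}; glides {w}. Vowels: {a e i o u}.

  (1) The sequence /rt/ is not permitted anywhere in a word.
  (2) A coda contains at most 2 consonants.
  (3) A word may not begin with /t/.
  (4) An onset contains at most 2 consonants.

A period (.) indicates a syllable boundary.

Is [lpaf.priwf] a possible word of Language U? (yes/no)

yes

[lpaf.priwf] — σ1 onset /lp/ (2C), coda /f/ ok; σ2 onset /pr/ (2C), coda /wf/ (2C) ok → well-formed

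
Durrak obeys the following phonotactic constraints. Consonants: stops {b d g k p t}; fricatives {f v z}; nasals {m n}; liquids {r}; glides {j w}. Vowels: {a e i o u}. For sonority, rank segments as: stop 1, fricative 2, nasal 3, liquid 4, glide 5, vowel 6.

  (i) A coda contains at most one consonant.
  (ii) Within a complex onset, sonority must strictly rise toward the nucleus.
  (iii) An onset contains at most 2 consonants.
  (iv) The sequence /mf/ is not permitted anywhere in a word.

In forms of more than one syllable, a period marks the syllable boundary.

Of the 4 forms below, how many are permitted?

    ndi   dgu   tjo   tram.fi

1

ndi — violates constraint (ii): syllable 1 onset /nd/: /n/ (nasal, 3) → /d/ (stop, 1) does not rise → not permitted
dgu — violates constraint (ii): syllable 1 onset /dg/: /d/ (stop, 1) → /g/ (stop, 1) does not rise → not permitted
tjo — σ1 onset /tj/ (1→5 rises), coda /∅/ ok → permitted
tram.fi — violates constraint (iv): contains banned sequence /mf/ → not permitted
Permitted: tjo → 1.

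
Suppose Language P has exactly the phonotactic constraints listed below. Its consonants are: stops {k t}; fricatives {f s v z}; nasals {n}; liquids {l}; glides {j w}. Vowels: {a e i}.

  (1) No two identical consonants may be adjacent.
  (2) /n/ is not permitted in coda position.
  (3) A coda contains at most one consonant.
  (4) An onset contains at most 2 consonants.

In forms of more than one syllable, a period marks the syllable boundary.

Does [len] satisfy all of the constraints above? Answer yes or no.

no

[len] — violates constraint 2: syllable 1 coda contains /n/ → phonotactically illegal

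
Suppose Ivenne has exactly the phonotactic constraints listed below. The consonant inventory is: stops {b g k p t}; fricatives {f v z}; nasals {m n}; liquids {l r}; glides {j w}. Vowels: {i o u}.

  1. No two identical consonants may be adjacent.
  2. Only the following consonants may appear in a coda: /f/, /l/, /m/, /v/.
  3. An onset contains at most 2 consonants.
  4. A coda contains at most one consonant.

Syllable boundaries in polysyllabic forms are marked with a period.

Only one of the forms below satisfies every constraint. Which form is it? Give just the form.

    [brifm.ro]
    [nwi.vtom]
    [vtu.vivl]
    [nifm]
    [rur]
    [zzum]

[brifm.ro] — violates constraint 4: syllable 1 coda /fm/ has 2 consonants (> 1) → not permitted
[nwi.vtom] — σ1 onset /nw/ (2C), coda /∅/ ok; σ2 onset /vt/ (2C), coda /m/ ok → permitted
[vtu.vivl] — violates constraint 4: syllable 2 coda /vl/ has 2 consonants (> 1) → not permitted
[nifm] — violates constraint 4: syllable 1 coda /fm/ has 2 consonants (> 1) → not permitted
[rur] — violates constraint 2: syllable 1 coda contains /r/, which is not a licensed coda consonant → not permitted
[zzum] — violates constraint 1: adjacent identical consonants /zz/ → not permitted

[nwi.vtom]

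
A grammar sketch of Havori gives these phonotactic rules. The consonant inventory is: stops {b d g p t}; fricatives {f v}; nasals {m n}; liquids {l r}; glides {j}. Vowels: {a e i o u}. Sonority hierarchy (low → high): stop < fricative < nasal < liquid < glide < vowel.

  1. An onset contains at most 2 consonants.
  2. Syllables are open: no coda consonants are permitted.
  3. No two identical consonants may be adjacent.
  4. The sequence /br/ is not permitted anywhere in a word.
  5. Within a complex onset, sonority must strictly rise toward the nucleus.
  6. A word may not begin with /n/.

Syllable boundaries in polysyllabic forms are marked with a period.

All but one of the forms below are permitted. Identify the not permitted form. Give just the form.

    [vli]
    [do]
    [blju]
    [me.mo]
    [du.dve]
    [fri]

[vli] — σ1 onset /vl/ (2→4 rises), coda /∅/ ok → permitted
[do] — σ1 onset /d/, coda /∅/ ok → permitted
[blju] — violates constraint 1: syllable 1 onset /blj/ has 3 consonants (> 2) → not permitted
[me.mo] — σ1 onset /m/, coda /∅/ ok; σ2 onset /m/, coda /∅/ ok → permitted
[du.dve] — σ1 onset /d/, coda /∅/ ok; σ2 onset /dv/ (1→2 rises), coda /∅/ ok → permitted
[fri] — σ1 onset /fr/ (2→4 rises), coda /∅/ ok → permitted

[blju]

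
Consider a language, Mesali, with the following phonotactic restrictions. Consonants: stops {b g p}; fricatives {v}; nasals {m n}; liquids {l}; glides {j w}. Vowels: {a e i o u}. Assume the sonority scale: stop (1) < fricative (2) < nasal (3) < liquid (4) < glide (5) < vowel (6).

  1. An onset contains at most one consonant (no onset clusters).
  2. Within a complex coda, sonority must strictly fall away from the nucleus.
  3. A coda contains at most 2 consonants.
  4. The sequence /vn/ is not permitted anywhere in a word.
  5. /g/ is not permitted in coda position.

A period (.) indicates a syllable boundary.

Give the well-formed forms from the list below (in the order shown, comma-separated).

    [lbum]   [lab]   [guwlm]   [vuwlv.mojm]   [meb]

[lab], [meb]

[lbum] — violates constraint 1: syllable 1 onset /lb/ has 2 consonants (> 1) → ill-formed
[lab] — σ1 onset /l/, coda /b/ ok → well-formed
[guwlm] — violates constraint 3: syllable 1 coda /wlm/ has 3 consonants (> 2) → ill-formed
[vuwlv.mojm] — violates constraint 3: syllable 1 coda /wlv/ has 3 consonants (> 2) → ill-formed
[meb] — σ1 onset /m/, coda /b/ ok → well-formed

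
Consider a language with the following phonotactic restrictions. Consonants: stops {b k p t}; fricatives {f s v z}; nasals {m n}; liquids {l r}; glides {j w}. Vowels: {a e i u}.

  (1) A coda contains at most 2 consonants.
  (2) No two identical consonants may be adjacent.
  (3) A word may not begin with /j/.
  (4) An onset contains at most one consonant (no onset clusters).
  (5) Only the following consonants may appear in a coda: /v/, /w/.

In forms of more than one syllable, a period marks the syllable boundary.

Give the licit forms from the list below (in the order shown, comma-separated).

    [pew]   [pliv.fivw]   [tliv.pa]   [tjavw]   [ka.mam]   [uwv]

[pew], [uwv]

[pew] — σ1 onset /p/, coda /w/ ok → licit
[pliv.fivw] — violates constraint 4: syllable 1 onset /pl/ has 2 consonants (> 1) → illicit
[tliv.pa] — violates constraint 4: syllable 1 onset /tl/ has 2 consonants (> 1) → illicit
[tjavw] — violates constraint 4: syllable 1 onset /tj/ has 2 consonants (> 1) → illicit
[ka.mam] — violates constraint 5: syllable 2 coda contains /m/, which is not a licensed coda consonant → illicit
[uwv] — σ1 onset /∅/, coda /wv/ (2C) ok → licit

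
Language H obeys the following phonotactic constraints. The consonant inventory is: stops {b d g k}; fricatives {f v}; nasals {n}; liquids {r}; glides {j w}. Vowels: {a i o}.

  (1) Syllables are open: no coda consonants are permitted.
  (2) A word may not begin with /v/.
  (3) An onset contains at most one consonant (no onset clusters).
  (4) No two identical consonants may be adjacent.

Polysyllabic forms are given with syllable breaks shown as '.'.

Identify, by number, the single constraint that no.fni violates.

no.fni: syllable 2 onset /fn/ has 2 consonants (> 1).
This is a violation of constraint 3: "An onset contains at most one consonant (no onset clusters)."
The remaining constraints (1, 2, 4) are satisfied.

3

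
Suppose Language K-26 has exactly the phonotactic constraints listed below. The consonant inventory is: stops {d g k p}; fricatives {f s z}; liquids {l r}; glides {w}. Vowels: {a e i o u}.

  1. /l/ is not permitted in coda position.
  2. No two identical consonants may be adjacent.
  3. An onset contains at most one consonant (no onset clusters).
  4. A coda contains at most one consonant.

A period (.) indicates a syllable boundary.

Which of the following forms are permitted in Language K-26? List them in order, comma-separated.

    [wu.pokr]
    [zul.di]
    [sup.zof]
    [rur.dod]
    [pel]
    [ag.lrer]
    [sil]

[wu.pokr] — violates constraint 4: syllable 2 coda /kr/ has 2 consonants (> 1) → not permitted
[zul.di] — violates constraint 1: syllable 1 coda contains /l/ → not permitted
[sup.zof] — σ1 onset /s/, coda /p/ ok; σ2 onset /z/, coda /f/ ok → permitted
[rur.dod] — σ1 onset /r/, coda /r/ ok; σ2 onset /d/, coda /d/ ok → permitted
[pel] — violates constraint 1: syllable 1 coda contains /l/ → not permitted
[ag.lrer] — violates constraint 3: syllable 2 onset /lr/ has 2 consonants (> 1) → not permitted
[sil] — violates constraint 1: syllable 1 coda contains /l/ → not permitted

[sup.zof], [rur.dod]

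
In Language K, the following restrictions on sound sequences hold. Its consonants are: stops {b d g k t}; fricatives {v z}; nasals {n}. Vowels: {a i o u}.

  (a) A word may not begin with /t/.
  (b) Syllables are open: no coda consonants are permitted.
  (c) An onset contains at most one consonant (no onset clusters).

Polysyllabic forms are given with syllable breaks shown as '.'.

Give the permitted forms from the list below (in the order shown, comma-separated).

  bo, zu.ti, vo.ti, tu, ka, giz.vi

bo — σ1 onset /b/, coda /∅/ ok → permitted
zu.ti — σ1 onset /z/, coda /∅/ ok; σ2 onset /t/, coda /∅/ ok → permitted
vo.ti — σ1 onset /v/, coda /∅/ ok; σ2 onset /t/, coda /∅/ ok → permitted
tu — violates constraint (a): word begins with /t/ → not permitted
ka — σ1 onset /k/, coda /∅/ ok → permitted
giz.vi — violates constraint (b): syllable 1 coda /z/ has 1 consonant (> 0) → not permitted

bo, zu.ti, vo.ti, ka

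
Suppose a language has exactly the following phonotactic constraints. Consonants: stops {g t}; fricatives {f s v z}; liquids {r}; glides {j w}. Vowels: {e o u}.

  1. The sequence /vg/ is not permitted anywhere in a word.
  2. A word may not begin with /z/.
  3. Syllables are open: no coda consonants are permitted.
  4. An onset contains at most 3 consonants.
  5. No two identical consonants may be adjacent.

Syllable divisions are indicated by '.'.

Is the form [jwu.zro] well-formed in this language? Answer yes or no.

yes

[jwu.zro] — σ1 onset /jw/ (2C), coda /∅/ ok; σ2 onset /zr/ (2C), coda /∅/ ok → well-formed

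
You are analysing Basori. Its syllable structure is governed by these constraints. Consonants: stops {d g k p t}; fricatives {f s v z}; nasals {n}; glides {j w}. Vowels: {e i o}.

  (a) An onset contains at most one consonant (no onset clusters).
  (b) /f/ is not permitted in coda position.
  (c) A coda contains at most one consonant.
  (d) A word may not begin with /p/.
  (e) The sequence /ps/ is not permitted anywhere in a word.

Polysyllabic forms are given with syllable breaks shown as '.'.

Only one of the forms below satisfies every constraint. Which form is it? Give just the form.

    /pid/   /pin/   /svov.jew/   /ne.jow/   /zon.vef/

/pid/ — violates constraint (d): word begins with /p/ → phonotactically illegal
/pin/ — violates constraint (d): word begins with /p/ → phonotactically illegal
/svov.jew/ — violates constraint (a): syllable 1 onset /sv/ has 2 consonants (> 1) → phonotactically illegal
/ne.jow/ — σ1 onset /n/, coda /∅/ ok; σ2 onset /j/, coda /w/ ok → phonotactically legal
/zon.vef/ — violates constraint (b): syllable 2 coda contains /f/ → phonotactically illegal

/ne.jow/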